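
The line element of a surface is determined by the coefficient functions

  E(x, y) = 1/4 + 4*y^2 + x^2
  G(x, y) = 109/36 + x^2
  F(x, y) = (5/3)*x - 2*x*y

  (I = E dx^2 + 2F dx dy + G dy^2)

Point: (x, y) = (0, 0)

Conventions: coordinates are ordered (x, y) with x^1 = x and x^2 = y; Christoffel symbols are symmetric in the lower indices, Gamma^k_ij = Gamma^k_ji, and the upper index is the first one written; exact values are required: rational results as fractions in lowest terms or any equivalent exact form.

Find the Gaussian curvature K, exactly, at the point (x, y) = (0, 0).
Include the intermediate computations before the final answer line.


E = 1/4, F = 0, G = 109/36, EG - F^2 = 109/144 at the point
E_x = 0, E_y = 0, F_x = 5/3, F_y = 0, G_x = 0, G_y = 0
E_yy = 8, F_xy = -2, G_xx = 2
Using the Brioschi determinant formula for K from the metric derivatives:
M1 = [[-E_yy/2 + F_xy - G_xx/2, E_x/2, F_x - E_y/2], [F_y - G_x/2, E, F], [G_y/2, F, G]] = [[-7, 0, 5/3], [0, 1/4, 0], [0, 0, 109/36]]; det M1 = -763/144
M2 = [[0, E_y/2, G_x/2], [E_y/2, E, F], [G_x/2, F, G]] = [[0, 0, 0], [0, 1/4, 0], [0, 0, 109/36]]; det M2 = 0
det M1 - det M2 = -763/144; K = -763/144 / (109/144)^2 = -1008/109

Answer: K = -1008/109


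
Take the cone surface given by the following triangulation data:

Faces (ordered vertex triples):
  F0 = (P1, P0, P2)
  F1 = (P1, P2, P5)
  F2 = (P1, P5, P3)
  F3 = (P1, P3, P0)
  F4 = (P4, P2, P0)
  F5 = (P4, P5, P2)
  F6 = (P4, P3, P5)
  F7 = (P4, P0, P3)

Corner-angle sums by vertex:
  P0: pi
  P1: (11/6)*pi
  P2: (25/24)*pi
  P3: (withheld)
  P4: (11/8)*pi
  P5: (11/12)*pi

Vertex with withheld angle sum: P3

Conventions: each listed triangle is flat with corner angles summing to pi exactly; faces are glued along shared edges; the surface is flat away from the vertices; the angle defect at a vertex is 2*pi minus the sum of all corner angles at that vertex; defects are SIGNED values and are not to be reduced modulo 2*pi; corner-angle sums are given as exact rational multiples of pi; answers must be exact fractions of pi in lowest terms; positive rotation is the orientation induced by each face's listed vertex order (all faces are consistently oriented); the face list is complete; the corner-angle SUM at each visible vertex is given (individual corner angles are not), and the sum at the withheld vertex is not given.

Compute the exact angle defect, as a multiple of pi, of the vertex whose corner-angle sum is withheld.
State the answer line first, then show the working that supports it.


Answer: defect(P3) = pi/6

V = 6, E = 12, F = 8; chi = V - E + F = 2
Gauss-Bonnet: total defect = 2*pi*chi = 4*pi; visible defects sum to (23/6)*pi


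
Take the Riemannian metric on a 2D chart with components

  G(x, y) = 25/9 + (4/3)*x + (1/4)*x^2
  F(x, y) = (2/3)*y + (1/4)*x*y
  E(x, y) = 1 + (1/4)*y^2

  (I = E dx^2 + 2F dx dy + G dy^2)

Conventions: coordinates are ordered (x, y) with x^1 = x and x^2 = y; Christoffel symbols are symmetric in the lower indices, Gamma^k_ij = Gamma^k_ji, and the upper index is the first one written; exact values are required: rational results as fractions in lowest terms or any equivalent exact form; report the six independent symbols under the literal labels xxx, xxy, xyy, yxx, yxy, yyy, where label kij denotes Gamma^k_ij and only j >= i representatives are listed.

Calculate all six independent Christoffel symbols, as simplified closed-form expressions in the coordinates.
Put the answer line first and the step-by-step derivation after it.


Answer: Gamma_xxx = 0, Gamma_xxy = 9*y/(9*x^2 + 48*x + 9*y^2 + 100), Gamma_xyy = 0, Gamma_yxx = 0, Gamma_yxy = (9*x + 24)/(9*x^2 + 48*x + 9*y^2 + 100), Gamma_yyy = 0

E = 1 + (1/4)*y^2; F = (2/3)*y + (1/4)*x*y; G = 25/9 + (4/3)*x + (1/4)*x^2
Gamma^k_ij = (1/2) g^{kl} (d_i g_jl + d_j g_il - d_l g_ij), with g^inv = (1/(EG-F^2)) [[G, -F], [-F, E]]
first partials: E_x = 0, E_y = (1/2)*y, F_x = (1/4)*y, F_y = 2/3 + (1/4)*x, G_x = 4/3 + (1/2)*x, G_y = 0
D = EG - F^2 = 25/9 + (4/3)*x + (1/4)*y^2 + (1/4)*x^2
expanded: Gamma^x_xx = (G E_x - 2F F_x + F E_y)/(2D), Gamma^x_xy = (G E_y - F G_x)/(2D), Gamma^x_yy = (2G F_y - G G_x - F G_y)/(2D), Gamma^y_xx = (2E F_x - E E_y - F E_x)/(2D), Gamma^y_xy = (E G_x - F E_y)/(2D), Gamma^y_yy = (E G_y - 2F F_y + F G_x)/(2D); substitute and cancel common factors


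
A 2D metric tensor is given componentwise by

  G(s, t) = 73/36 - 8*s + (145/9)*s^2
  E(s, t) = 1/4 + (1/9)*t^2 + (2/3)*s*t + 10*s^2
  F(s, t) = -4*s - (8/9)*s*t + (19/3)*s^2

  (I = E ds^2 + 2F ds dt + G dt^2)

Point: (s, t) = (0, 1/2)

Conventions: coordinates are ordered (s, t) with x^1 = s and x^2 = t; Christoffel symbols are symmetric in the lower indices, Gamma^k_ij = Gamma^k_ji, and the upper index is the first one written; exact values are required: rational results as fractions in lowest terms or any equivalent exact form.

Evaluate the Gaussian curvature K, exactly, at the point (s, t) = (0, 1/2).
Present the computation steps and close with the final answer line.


E = 5/18, F = 0, G = 73/36, EG - F^2 = 365/648 at the point
E_s = 1/3, E_t = 1/9, F_s = -40/9, F_t = 0, G_s = -8, G_t = 0
E_tt = 2/9, F_st = -8/9, G_ss = 290/9
Apply the Brioschi formula K = (det M1 - det M2)/(EG - F^2)^2 over the derivative matrices of E, F, G.
M1 = [[-E_tt/2 + F_st - G_ss/2, E_s/2, F_s - E_t/2], [F_t - G_s/2, E, F], [G_t/2, F, G]] = [[-154/9, 1/6, -9/2], [4, 5/18, 0], [0, 0, 73/36]]; det M1 = -32047/2916
M2 = [[0, E_t/2, G_s/2], [E_t/2, E, F], [G_s/2, F, G]] = [[0, 1/18, -4], [1/18, 5/18, 0], [-4, 0, 73/36]]; det M2 = -51913/11664
det M1 - det M2 = -2825/432; K = -2825/432 / (365/648)^2 = -109836/5329

Answer: K = -109836/5329


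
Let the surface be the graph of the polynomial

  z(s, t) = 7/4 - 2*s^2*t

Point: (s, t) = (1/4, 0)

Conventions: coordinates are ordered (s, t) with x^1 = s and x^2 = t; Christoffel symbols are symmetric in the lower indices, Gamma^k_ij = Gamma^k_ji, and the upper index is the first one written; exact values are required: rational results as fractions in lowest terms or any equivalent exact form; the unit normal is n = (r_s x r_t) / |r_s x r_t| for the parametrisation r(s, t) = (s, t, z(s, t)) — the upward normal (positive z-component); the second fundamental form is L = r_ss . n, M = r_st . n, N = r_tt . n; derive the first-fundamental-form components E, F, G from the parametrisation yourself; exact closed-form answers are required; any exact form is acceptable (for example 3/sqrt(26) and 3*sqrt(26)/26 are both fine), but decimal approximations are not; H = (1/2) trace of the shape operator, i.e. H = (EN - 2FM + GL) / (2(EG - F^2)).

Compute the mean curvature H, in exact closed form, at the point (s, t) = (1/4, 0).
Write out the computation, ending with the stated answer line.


z_s = 0, z_t = -1/8, z_ss = 0, z_st = -1, z_tt = 0
E = 1, F = 0, G = 65/64; answer radicand W^2 = 65/64
unnormalised second-form numerators: l = 0, m = -1, n = 0; L = l/sqrt(65/64), and similarly M = m/sqrt(W^2), N = n/sqrt(W^2)
H = (E*n - 2*F*m + G*l) / (2*(EG - F^2)*sqrt(W^2)); E*n - 2*F*m + G*l = 0, EG - F^2 = 65/64, so H = (0)/sqrt(65/64)

Answer: H = 0


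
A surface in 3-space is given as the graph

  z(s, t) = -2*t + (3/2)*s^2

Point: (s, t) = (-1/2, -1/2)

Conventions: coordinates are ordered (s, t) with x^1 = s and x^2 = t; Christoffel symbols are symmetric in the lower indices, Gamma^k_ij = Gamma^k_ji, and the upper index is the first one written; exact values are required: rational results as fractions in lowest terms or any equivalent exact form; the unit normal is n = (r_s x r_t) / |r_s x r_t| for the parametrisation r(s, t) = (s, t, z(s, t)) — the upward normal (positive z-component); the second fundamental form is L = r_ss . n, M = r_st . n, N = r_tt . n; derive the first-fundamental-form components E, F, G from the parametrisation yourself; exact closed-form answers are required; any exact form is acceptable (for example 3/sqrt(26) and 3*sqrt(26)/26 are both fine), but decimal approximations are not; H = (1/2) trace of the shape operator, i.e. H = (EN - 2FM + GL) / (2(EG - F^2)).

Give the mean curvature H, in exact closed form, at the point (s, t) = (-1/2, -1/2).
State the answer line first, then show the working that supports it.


Answer: H = 60*sqrt(29)/841

z_s = -3/2, z_t = -2, z_ss = 3, z_st = 0, z_tt = 0
E = 13/4, F = 3, G = 5; answer radicand W^2 = 29/4
unnormalised second-form numerators: l = 3, m = 0, n = 0; L = l/sqrt(29/4), and similarly M = m/sqrt(W^2), N = n/sqrt(W^2)
H = (E*n - 2*F*m + G*l) / (2*(EG - F^2)*sqrt(W^2)); E*n - 2*F*m + G*l = 15, EG - F^2 = 29/4, so H = (30/29)/sqrt(29/4)


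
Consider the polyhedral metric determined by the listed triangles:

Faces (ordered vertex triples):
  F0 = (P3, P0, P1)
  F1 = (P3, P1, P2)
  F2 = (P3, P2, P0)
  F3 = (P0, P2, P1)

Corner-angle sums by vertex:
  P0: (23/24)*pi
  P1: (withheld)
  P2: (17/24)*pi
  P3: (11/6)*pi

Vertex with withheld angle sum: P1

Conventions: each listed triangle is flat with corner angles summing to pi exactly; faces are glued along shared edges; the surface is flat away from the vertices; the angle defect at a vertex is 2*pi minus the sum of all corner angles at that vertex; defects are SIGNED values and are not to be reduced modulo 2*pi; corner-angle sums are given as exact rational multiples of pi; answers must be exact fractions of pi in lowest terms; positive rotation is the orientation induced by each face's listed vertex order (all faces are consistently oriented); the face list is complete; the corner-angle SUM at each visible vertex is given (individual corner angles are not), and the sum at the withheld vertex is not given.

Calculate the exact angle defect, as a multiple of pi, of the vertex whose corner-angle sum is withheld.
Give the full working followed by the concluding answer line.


V = 4, E = 6, F = 4; chi = V - E + F = 2
Gauss-Bonnet: total defect = 2*pi*chi = 4*pi; visible defects sum to (5/2)*pi

Answer: defect(P1) = (3/2)*pi


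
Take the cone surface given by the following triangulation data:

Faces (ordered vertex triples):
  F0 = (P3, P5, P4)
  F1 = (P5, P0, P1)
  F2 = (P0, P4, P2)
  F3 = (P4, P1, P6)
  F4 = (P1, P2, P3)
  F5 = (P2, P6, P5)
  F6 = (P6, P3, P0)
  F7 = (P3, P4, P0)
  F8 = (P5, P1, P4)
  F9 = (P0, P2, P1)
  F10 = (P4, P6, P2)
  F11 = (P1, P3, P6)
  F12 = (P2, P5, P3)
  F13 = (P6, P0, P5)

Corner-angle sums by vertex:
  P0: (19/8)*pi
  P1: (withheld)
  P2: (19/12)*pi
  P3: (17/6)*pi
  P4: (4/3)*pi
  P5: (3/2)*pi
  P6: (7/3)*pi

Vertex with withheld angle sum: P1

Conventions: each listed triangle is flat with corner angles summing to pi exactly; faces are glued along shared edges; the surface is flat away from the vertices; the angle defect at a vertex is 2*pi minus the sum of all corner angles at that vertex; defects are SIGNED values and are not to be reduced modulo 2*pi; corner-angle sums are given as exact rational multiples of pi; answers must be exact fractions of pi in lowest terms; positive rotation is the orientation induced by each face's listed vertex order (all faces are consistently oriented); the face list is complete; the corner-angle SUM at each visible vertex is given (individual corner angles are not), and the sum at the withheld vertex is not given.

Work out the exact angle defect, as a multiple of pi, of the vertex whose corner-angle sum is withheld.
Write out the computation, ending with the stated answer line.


V = 7, E = 21, F = 14; chi = V - E + F = 0
Gauss-Bonnet: total defect = 2*pi*chi = 0; visible defects sum to pi/24

Answer: defect(P1) = -pi/24


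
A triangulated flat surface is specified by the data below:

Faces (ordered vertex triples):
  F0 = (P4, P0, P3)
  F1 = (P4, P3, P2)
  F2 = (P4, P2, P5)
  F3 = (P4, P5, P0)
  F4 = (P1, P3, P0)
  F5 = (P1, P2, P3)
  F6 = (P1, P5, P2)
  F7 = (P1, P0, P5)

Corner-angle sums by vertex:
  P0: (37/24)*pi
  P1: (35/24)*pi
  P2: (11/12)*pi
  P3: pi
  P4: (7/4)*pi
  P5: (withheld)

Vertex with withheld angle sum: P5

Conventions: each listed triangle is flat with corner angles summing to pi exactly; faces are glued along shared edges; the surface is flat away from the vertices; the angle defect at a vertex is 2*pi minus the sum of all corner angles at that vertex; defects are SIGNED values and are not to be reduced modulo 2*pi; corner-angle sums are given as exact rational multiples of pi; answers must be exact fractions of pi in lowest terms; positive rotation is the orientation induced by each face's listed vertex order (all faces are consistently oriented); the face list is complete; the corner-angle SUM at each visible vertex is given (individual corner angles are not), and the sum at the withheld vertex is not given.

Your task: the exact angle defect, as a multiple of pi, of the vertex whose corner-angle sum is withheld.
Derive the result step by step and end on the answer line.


V = 6, E = 12, F = 8; chi = V - E + F = 2
Gauss-Bonnet: total defect = 2*pi*chi = 4*pi; visible defects sum to (10/3)*pi

Answer: defect(P5) = (2/3)*pi


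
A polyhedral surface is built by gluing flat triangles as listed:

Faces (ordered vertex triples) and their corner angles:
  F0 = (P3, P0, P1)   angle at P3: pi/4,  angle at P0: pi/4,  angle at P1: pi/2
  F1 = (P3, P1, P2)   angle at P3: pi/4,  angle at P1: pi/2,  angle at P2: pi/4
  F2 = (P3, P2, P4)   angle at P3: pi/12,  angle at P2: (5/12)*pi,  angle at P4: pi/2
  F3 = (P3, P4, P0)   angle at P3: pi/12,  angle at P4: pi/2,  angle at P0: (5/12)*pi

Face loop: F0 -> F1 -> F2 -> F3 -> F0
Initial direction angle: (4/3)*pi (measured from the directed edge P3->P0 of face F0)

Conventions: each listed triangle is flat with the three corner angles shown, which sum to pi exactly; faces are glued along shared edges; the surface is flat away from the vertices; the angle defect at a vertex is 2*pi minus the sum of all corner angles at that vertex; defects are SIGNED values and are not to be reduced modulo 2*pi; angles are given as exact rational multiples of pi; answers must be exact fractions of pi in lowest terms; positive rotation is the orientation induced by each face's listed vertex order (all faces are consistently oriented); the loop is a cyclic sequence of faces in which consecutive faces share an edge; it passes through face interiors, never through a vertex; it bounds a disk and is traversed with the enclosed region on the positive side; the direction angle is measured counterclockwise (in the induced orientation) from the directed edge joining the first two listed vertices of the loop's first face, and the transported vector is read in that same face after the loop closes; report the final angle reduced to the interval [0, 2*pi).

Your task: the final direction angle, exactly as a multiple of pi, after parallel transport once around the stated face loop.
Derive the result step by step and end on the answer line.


enclosed vertex P3: corner angles sum to (2/3)*pi, defect = 2*pi - (2/3)*pi = (4/3)*pi
by Gauss-Bonnet the loop rotates the vector by the enclosed defect sum (positive orientation, mod 2*pi)
final angle = (4/3)*pi + (4/3)*pi = (2/3)*pi (mod 2*pi)

Answer: final direction angle = (2/3)*pi


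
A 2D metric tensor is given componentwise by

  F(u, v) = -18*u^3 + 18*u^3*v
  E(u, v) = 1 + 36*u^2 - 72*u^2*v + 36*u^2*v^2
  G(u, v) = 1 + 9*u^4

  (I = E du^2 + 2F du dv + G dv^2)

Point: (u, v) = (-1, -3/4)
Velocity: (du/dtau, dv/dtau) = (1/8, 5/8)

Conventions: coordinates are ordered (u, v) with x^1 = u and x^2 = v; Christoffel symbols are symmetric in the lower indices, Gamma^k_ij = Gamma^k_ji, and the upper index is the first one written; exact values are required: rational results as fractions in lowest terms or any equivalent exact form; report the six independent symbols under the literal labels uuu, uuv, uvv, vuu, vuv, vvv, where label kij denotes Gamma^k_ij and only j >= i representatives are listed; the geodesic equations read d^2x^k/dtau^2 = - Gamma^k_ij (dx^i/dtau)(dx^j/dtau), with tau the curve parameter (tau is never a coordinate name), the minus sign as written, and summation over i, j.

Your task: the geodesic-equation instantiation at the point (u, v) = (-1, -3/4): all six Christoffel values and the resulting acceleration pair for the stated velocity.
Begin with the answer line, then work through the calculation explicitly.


Answer: Gamma_uuu = -441/481, Gamma_uuv = -252/481, Gamma_uvv = 0, Gamma_vuu = -126/481, Gamma_vuv = -72/481, Gamma_vvv = 0; accelerations (d^2u/dtau^2, d^2v/dtau^2) = (2961/30784, 423/15392)

E = 445/4, F = 63/2, G = 10 at the point
E_u = -441/2, E_v = -126, F_u = -189/2, F_v = -18, G_u = -36, G_v = 0
EG - F^2 = 481/4;  g^inv = (4/481) * [[10, -63/2], [-63/2, 445/4]]
first-kind symbols [ij,l] = (1/2)(d_i g_jl + d_j g_il - d_l g_ij): [uu,u] = E_u/2 = -441/4, [uu,v] = F_u - E_v/2 = -63/2, [uv,u] = E_v/2 = -63, [uv,v] = G_u/2 = -18, [vv,u] = F_v - G_u/2 = 0, [vv,v] = G_v/2 = 0
Gamma^u_ij = (G*[ij,u] - F*[ij,v])/(EG - F^2), Gamma^v_ij = (E*[ij,v] - F*[ij,u])/(EG - F^2)
Gamma_uuu = -441/481, Gamma_uuv = -252/481, Gamma_uvv = 0, Gamma_vuu = -126/481, Gamma_vuv = -72/481, Gamma_vvv = 0
d^2u/dtau^2 = -(Gamma_uuu*(1/8)^2 + 2*Gamma_uuv*(1/8)*(5/8) + Gamma_uvv*(5/8)^2) = 2961/30784
d^2v/dtau^2 = -(Gamma_vuu*(1/8)^2 + 2*Gamma_vuv*(1/8)*(5/8) + Gamma_vvv*(5/8)^2) = 423/15392


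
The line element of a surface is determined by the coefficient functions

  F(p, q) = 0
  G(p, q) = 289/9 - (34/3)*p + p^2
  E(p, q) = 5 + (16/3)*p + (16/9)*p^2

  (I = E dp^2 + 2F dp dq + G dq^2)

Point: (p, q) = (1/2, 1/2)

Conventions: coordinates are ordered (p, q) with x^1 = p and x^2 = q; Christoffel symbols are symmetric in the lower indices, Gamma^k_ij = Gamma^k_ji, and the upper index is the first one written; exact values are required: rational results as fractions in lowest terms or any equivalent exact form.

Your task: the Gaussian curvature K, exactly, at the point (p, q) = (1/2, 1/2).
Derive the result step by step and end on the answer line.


E = 73/9, F = 0, G = 961/36, EG - F^2 = 70153/324 at the point
E_p = 64/9, E_q = 0, F_p = 0, F_q = 0, G_p = -31/3, G_q = 0
E_qq = 0, F_pq = 0, G_pp = 2
The intrinsic route: Brioschi's K = (det M1 - det M2)/(EG - F^2)^2.
M1 = [[-E_qq/2 + F_pq - G_pp/2, E_p/2, F_p - E_q/2], [F_q - G_p/2, E, F], [G_q/2, F, G]] = [[-1, 32/9, 0], [31/6, 73/9, 0], [0, 0, 961/36]]; det M1 = -687115/972
M2 = [[0, E_q/2, G_p/2], [E_q/2, E, F], [G_p/2, F, G]] = [[0, 0, -31/6], [0, 73/9, 0], [-31/6, 0, 961/36]]; det M2 = -70153/324
det M1 - det M2 = -119164/243; K = -119164/243 / (70153/324)^2 = -1728/165199

Answer: K = -1728/165199


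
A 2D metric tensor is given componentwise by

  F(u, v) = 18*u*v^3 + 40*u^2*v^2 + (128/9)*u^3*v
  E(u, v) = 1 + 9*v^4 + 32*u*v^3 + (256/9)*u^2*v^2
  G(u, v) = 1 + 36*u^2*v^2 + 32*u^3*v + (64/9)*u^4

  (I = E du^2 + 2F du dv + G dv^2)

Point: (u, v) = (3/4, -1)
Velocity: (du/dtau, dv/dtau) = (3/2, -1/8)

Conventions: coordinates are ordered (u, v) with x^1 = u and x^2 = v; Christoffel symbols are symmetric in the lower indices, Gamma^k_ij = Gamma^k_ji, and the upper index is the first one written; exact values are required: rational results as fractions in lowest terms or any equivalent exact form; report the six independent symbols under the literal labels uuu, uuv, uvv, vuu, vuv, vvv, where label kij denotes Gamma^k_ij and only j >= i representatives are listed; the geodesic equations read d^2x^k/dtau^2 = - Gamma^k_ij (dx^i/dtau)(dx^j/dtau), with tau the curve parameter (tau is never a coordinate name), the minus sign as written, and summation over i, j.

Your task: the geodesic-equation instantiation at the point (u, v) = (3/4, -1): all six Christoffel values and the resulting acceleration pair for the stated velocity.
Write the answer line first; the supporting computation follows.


Answer: Gamma_uuu = 16/33, Gamma_uuv = 2/11, Gamma_uvv = -9/22, Gamma_vuu = 16/11, Gamma_vuv = 6/11, Gamma_vvv = -27/22; accelerations (d^2u/dtau^2, d^2v/dtau^2) = (-1431/1408, -4293/1408)

E = 2, F = 3, G = 10 at the point
E_u = 32/3, E_v = 4, F_u = 18, F_v = 3/2, G_u = 12, G_v = -27
EG - F^2 = 11;  g^inv = (1/11) * [[10, -3], [-3, 2]]
first-kind symbols [ij,l] = (1/2)(d_i g_jl + d_j g_il - d_l g_ij): [uu,u] = E_u/2 = 16/3, [uu,v] = F_u - E_v/2 = 16, [uv,u] = E_v/2 = 2, [uv,v] = G_u/2 = 6, [vv,u] = F_v - G_u/2 = -9/2, [vv,v] = G_v/2 = -27/2
Gamma^u_ij = (G*[ij,u] - F*[ij,v])/(EG - F^2), Gamma^v_ij = (E*[ij,v] - F*[ij,u])/(EG - F^2)
Gamma_uuu = 16/33, Gamma_uuv = 2/11, Gamma_uvv = -9/22, Gamma_vuu = 16/11, Gamma_vuv = 6/11, Gamma_vvv = -27/22
d^2u/dtau^2 = -(Gamma_uuu*(3/2)^2 + 2*Gamma_uuv*(3/2)*(-1/8) + Gamma_uvv*(-1/8)^2) = -1431/1408
d^2v/dtau^2 = -(Gamma_vuu*(3/2)^2 + 2*Gamma_vuv*(3/2)*(-1/8) + Gamma_vvv*(-1/8)^2) = -4293/1408


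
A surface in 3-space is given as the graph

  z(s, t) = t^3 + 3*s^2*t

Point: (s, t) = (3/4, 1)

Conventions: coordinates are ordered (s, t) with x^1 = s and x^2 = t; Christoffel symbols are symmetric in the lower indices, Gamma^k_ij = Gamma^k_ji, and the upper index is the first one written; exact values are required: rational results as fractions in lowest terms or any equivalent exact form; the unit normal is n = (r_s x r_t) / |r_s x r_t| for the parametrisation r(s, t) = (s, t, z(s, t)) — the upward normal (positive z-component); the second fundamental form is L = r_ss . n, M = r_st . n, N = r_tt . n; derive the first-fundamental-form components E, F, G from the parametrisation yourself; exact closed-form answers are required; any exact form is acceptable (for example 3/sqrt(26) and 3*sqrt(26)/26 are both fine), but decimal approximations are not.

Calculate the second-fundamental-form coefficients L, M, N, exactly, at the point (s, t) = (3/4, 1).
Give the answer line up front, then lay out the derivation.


Answer: L = 96*sqrt(11065)/11065, M = 72*sqrt(11065)/11065, N = 96*sqrt(11065)/11065

z_s = 9/2, z_t = 75/16, z_ss = 6, z_st = 9/2, z_tt = 6
E = 85/4, F = 675/32, G = 5881/256; answer radicand W^2 = 11065/256
unnormalised second-form numerators: l = 6, m = 9/2, n = 6; L = l/sqrt(11065/256), and similarly M = m/sqrt(W^2), N = n/sqrt(W^2)


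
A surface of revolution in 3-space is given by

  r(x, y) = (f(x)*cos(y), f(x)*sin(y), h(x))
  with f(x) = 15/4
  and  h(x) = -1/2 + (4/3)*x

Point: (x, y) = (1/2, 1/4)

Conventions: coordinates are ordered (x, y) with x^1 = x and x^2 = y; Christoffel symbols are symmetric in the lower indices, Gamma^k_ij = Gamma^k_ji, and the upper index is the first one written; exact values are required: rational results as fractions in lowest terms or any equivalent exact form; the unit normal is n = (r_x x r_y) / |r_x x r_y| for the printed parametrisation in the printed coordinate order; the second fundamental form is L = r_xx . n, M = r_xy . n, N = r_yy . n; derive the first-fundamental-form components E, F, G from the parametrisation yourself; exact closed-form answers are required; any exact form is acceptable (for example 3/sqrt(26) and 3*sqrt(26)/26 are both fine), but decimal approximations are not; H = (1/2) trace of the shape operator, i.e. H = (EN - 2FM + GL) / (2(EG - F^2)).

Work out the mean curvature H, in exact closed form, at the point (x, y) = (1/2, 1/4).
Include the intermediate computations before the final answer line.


f = 15/4, f' = 0, f'' = 0, h' = 4/3, h'' = 0
E = 16/9, F = 0, G = 225/16; answer radicand W^2 = 16/9
unnormalised second-form numerators: l = 0, m = 0, n = 5; L = l/sqrt(16/9), and similarly M = m/sqrt(W^2), N = n/sqrt(W^2)
H = (E*n - 2*F*m + G*l) / (2*(EG - F^2)*sqrt(W^2)); E*n - 2*F*m + G*l = 80/9, EG - F^2 = 25, so H = (8/45)/sqrt(16/9)

Answer: H = 2/15


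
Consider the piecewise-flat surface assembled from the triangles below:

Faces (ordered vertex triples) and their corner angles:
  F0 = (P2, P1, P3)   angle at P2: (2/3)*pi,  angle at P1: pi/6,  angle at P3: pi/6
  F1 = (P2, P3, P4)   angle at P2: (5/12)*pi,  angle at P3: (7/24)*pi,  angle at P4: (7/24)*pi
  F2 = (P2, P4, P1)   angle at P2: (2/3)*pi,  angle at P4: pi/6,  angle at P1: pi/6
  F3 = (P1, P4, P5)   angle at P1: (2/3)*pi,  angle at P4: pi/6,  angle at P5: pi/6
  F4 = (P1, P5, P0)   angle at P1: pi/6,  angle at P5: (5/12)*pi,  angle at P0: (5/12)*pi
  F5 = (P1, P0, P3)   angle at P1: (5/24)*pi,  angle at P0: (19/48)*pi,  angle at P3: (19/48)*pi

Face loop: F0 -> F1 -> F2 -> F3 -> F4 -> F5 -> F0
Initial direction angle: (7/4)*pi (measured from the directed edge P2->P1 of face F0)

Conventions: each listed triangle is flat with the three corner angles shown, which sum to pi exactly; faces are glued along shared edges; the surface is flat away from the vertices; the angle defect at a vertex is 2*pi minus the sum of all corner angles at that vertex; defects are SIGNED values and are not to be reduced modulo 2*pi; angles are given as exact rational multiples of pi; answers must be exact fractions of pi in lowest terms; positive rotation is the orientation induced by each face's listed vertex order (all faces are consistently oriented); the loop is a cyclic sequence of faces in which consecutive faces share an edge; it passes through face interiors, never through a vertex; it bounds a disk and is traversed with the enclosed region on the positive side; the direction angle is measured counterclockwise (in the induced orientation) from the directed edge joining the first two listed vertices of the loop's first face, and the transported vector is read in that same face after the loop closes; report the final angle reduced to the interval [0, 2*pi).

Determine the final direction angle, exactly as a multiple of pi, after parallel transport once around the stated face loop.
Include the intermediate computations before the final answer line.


enclosed vertex P1: corner angles sum to (11/8)*pi, defect = 2*pi - (11/8)*pi = (5/8)*pi
enclosed vertex P2: corner angles sum to (7/4)*pi, defect = 2*pi - (7/4)*pi = pi/4
holonomy = initial angle + sum of enclosed defects (mod 2*pi), positive in the induced orientation
final angle = (7/4)*pi + (7/8)*pi = (5/8)*pi (mod 2*pi)

Answer: final direction angle = (5/8)*pi


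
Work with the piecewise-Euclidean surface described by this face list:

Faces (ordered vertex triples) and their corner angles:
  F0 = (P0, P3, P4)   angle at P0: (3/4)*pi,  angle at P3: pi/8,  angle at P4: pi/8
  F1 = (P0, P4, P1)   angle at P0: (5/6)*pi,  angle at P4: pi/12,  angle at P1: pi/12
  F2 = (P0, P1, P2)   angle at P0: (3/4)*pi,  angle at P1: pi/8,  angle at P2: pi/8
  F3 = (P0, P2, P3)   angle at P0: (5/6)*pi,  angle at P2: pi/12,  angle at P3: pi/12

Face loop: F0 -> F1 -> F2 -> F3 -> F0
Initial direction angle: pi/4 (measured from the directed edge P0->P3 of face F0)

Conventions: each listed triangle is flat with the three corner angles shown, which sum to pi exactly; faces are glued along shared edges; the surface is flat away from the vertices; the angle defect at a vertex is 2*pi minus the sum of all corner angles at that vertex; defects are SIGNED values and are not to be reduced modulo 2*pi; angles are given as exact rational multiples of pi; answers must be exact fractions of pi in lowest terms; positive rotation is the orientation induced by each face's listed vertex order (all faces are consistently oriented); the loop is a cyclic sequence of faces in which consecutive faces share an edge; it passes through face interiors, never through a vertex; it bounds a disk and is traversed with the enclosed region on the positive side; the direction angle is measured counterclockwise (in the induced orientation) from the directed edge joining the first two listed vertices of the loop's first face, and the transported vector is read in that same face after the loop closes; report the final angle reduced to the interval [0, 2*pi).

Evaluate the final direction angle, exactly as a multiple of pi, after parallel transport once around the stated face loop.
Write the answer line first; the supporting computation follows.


Answer: final direction angle = (13/12)*pi

enclosed vertex P0: corner angles sum to (19/6)*pi, defect = 2*pi - (19/6)*pi = (-7/6)*pi
the rotation equals the total enclosed defect, so the final angle is initial + defects (mod 2*pi)
final angle = pi/4 - (7/6)*pi = (13/12)*pi (mod 2*pi)


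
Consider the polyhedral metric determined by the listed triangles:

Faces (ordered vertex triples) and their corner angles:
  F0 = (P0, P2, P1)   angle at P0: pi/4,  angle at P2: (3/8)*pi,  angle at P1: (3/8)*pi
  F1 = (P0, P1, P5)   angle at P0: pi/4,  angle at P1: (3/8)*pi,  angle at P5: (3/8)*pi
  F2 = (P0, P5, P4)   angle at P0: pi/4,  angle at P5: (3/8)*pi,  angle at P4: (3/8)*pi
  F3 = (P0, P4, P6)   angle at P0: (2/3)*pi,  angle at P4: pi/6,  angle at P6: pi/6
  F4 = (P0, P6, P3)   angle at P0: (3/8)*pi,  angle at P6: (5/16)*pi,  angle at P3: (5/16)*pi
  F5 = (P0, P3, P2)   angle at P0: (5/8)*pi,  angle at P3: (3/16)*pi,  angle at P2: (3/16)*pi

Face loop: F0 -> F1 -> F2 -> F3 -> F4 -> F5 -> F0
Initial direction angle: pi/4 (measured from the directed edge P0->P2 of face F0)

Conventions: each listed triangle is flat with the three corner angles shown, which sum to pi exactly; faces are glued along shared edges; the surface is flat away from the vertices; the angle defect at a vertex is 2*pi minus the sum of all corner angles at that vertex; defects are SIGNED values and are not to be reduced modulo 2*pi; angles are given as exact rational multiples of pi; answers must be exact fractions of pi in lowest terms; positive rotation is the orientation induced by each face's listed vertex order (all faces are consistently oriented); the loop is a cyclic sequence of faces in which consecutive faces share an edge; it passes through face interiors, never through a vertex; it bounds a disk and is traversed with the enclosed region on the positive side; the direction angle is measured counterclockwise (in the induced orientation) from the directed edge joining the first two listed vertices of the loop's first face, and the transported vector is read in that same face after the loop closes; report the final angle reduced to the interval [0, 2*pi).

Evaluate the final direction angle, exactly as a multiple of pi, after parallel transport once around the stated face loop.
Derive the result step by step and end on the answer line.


enclosed vertex P0: corner angles sum to (29/12)*pi, defect = 2*pi - (29/12)*pi = (-5/12)*pi
transport around the loop rotates by the sum of enclosed defects; add to the initial angle mod 2*pi
final angle = pi/4 - (5/12)*pi = (11/6)*pi (mod 2*pi)

Answer: final direction angle = (11/6)*pi


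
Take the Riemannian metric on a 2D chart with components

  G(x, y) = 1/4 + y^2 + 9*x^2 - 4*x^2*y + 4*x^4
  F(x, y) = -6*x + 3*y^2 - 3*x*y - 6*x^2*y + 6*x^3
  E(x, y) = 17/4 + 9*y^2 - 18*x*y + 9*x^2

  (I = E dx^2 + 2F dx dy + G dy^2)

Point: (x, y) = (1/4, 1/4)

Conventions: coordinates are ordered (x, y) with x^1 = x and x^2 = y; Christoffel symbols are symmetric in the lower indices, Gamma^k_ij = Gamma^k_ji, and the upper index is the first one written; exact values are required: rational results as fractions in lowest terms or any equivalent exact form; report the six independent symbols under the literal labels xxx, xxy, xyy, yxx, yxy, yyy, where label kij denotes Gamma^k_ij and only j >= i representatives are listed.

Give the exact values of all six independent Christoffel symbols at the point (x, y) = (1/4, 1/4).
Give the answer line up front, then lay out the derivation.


Answer: Gamma_xxx = -2448/325, Gamma_xxy = 816/325, Gamma_xyy = -323/325, Gamma_yxx = -6936/325, Gamma_yxy = 2312/325, Gamma_yyy = -536/325

E = 17/4, F = -3/2, G = 53/64 at the point
E_x = 0, E_y = 0, F_x = -51/8, F_y = 3/8, G_x = 17/4, G_y = 1/4
EG - F^2 = 325/256;  g^inv = (256/325) * [[53/64, 3/2], [3/2, 17/4]]
first-kind symbols [ij,l] = (1/2)(d_i g_jl + d_j g_il - d_l g_ij): [xx,x] = E_x/2 = 0, [xx,y] = F_x - E_y/2 = -51/8, [xy,x] = E_y/2 = 0, [xy,y] = G_x/2 = 17/8, [yy,x] = F_y - G_x/2 = -7/4, [yy,y] = G_y/2 = 1/8
Gamma^x_ij = (G*[ij,x] - F*[ij,y])/(EG - F^2), Gamma^y_ij = (E*[ij,y] - F*[ij,x])/(EG - F^2)


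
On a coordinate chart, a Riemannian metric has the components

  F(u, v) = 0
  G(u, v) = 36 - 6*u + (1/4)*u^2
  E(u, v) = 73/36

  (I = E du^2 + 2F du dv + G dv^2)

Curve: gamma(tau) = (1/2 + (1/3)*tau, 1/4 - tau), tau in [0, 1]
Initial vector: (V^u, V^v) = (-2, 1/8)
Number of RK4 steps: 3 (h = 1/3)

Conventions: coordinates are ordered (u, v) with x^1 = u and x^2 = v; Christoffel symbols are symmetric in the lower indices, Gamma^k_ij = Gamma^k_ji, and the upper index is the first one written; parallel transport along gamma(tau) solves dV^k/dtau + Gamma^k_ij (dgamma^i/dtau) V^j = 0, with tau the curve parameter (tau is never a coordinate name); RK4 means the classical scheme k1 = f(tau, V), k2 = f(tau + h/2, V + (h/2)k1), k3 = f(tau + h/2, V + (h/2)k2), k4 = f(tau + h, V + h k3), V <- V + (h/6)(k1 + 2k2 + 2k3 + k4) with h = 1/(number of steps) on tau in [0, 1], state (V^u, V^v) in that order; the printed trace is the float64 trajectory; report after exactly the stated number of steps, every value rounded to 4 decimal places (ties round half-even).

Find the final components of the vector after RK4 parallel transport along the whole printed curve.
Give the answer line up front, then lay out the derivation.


Answer: V^u = -1.7044, V^v = 0.2963

gamma'(tau) = (1/3, -1); f(tau, V)^k = -Gamma^k_ij(gamma(tau)) gamma'^i(tau) V^j; h = 1/3; intermediate values shown to 6 dp
curve data and Christoffel symbols at the stage parameters:
  tau = 0.000000: gamma = (0.500000, 0.250000), gamma' = (0.333333, -1.000000); Gamma_uuu = 0.000000, Gamma_uuv = 0.000000, Gamma_uvv = 1.417808, Gamma_vuu = 0.000000, Gamma_vuv = -0.086957, Gamma_vvv = 0.000000
  tau = 0.166667: gamma = (0.555556, 0.083333), gamma' = (0.333333, -1.000000); Gamma_uuu = 0.000000, Gamma_uuv = 0.000000, Gamma_uvv = 1.410959, Gamma_vuu = 0.000000, Gamma_vuv = -0.087379, Gamma_vvv = 0.000000
  tau = 0.333333: gamma = (0.611111, -0.083333), gamma' = (0.333333, -1.000000); Gamma_uuu = 0.000000, Gamma_uuv = 0.000000, Gamma_uvv = 1.404110, Gamma_vuu = 0.000000, Gamma_vuv = -0.087805, Gamma_vvv = 0.000000
  tau = 0.500000: gamma = (0.666667, -0.250000), gamma' = (0.333333, -1.000000); Gamma_uuu = 0.000000, Gamma_uuv = 0.000000, Gamma_uvv = 1.397260, Gamma_vuu = 0.000000, Gamma_vuv = -0.088235, Gamma_vvv = 0.000000
  tau = 0.666667: gamma = (0.722222, -0.416667), gamma' = (0.333333, -1.000000); Gamma_uuu = 0.000000, Gamma_uuv = 0.000000, Gamma_uvv = 1.390411, Gamma_vuu = 0.000000, Gamma_vuv = -0.088670, Gamma_vvv = 0.000000
  tau = 0.833333: gamma = (0.777778, -0.583333), gamma' = (0.333333, -1.000000); Gamma_uuu = 0.000000, Gamma_uuv = 0.000000, Gamma_uvv = 1.383562, Gamma_vuu = 0.000000, Gamma_vuv = -0.089109, Gamma_vvv = 0.000000
  tau = 1.000000: gamma = (0.833333, -0.750000), gamma' = (0.333333, -1.000000); Gamma_uuu = 0.000000, Gamma_uuv = 0.000000, Gamma_uvv = 1.376712, Gamma_vuu = 0.000000, Gamma_vuv = -0.089552, Gamma_vvv = 0.000000
step 0: V^u = -2.0000, V^v = 0.1250
step 1: k1 = (0.177226, 0.177536), k2 = (0.218119, 0.176679), k3 = (0.217918, 0.176079), k4 = (0.257925, 0.174608); V <- V + (h/6)(k1 + 2k2 + 2k3 + k4): V^u = -1.9274, V^v = 0.1838
step 2: k1 = (0.258018, 0.174611), k2 = (0.297422, 0.172529), k3 = (0.296937, 0.171939), k4 = (0.335189, 0.169249); V <- V + (h/6)(k1 + 2k2 + 2k3 + k4): V^u = -1.8284, V^v = 0.2411
step 3: k1 = (0.335279, 0.169250), k2 = (0.372655, 0.165946), k3 = (0.371893, 0.165375), k4 = (0.407867, 0.161478); V <- V + (h/6)(k1 + 2k2 + 2k3 + k4): V^u = -1.7044, V^v = 0.2963


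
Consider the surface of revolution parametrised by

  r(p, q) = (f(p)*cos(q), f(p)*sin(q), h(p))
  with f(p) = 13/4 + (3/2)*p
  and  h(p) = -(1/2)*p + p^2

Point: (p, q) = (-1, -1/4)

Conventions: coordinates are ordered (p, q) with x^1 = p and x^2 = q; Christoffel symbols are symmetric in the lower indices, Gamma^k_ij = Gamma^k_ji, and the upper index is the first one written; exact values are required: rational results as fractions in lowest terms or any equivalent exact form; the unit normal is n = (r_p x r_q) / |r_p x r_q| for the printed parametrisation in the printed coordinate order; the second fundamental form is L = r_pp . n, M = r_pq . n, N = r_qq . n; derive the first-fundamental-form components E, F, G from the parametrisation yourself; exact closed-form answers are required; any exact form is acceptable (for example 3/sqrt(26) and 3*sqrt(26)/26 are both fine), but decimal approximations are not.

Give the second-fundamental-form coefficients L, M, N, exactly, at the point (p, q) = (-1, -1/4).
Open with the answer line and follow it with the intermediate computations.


Answer: L = 3*sqrt(34)/17, M = 0, N = -35*sqrt(34)/136

f = 7/4, f' = 3/2, f'' = 0, h' = -5/2, h'' = 2
E = 17/2, F = 0, G = 49/16; answer radicand W^2 = 17/2
unnormalised second-form numerators: l = 3, m = 0, n = -35/8; L = l/sqrt(17/2), and similarly M = m/sqrt(W^2), N = n/sqrt(W^2)


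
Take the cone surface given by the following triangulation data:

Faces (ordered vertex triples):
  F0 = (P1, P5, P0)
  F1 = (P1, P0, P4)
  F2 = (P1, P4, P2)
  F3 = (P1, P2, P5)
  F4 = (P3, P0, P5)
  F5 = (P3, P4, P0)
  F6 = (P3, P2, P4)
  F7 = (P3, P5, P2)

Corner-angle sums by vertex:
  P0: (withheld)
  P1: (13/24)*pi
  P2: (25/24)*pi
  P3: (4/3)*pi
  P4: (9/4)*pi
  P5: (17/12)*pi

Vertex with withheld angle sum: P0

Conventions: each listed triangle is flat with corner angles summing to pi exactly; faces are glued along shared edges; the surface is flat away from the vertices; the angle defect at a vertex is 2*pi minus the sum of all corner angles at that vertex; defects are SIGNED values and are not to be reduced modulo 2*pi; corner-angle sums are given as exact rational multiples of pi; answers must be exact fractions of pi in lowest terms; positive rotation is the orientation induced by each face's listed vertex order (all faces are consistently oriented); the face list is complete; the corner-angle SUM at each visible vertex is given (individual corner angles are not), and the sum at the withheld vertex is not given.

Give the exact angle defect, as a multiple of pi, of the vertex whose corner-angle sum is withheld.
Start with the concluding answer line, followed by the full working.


Answer: defect(P0) = (7/12)*pi

V = 6, E = 12, F = 8; chi = V - E + F = 2
Gauss-Bonnet: total defect = 2*pi*chi = 4*pi; visible defects sum to (41/12)*pi


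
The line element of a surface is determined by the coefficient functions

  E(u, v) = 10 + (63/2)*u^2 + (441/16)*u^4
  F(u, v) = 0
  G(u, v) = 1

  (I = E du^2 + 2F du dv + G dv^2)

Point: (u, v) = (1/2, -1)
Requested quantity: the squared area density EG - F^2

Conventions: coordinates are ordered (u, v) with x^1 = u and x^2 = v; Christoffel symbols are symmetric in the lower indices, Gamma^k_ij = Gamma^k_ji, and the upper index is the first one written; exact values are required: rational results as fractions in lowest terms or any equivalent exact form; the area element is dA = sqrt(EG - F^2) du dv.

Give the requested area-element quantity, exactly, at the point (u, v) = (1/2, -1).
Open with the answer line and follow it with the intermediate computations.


Answer: EG - F^2 = 5017/256

E = 5017/256, F = 0, G = 1; EG - F^2 = 5017/256


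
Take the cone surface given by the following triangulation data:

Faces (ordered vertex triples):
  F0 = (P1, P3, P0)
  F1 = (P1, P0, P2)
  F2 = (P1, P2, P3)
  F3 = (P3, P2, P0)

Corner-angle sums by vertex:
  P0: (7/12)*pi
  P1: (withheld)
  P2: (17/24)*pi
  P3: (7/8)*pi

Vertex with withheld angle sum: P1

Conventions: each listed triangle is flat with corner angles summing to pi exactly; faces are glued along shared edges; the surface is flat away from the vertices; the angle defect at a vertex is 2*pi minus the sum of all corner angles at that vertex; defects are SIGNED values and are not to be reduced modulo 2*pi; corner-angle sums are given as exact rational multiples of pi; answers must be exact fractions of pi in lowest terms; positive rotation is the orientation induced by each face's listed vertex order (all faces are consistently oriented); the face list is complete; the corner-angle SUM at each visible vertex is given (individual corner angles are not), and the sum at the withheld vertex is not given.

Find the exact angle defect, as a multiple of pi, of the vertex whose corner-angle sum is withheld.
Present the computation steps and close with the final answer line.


V = 4, E = 6, F = 4; chi = V - E + F = 2
Gauss-Bonnet: total defect = 2*pi*chi = 4*pi; visible defects sum to (23/6)*pi

Answer: defect(P1) = pi/6
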